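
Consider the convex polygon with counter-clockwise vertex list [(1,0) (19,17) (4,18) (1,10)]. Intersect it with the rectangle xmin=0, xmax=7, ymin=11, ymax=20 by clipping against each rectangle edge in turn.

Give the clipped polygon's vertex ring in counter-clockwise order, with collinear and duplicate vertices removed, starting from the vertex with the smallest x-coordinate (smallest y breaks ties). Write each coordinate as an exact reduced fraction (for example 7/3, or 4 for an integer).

1. After x ≥ 0: [(1,0) (19,17) (4,18) (1,10)]
2. After x ≤ 7: [(1,0) (7,17/3) (7,89/5) (4,18) (1,10)]
3. After y ≥ 11: [(7,11) (7,89/5) (4,18) (11/8,11)]
4. After y ≤ 20: [(7,11) (7,89/5) (4,18) (11/8,11)]
5. Canonical ring: [(11/8,11) (7,11) (7,89/5) (4,18)]

Clipped polygon: [(11/8,11) (7,11) (7,89/5) (4,18)]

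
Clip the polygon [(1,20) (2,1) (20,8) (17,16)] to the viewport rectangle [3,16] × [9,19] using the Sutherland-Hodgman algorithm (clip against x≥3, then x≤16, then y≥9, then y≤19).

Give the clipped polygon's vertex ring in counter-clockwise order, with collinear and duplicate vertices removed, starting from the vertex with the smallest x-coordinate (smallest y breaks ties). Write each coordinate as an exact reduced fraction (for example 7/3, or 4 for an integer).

1. After x ≥ 3: [(3,39/2) (3,25/18) (20,8) (17,16)]
2. After x ≤ 16: [(16,65/4) (3,39/2) (3,25/18) (16,58/9)]
3. After y ≥ 9: [(16,9) (16,65/4) (3,39/2) (3,9)]
4. After y ≤ 19: [(16,9) (16,65/4) (5,19) (3,19) (3,9)]
5. Canonical ring: [(3,9) (16,9) (16,65/4) (5,19) (3,19)]

Clipped polygon: [(3,9) (16,9) (16,65/4) (5,19) (3,19)]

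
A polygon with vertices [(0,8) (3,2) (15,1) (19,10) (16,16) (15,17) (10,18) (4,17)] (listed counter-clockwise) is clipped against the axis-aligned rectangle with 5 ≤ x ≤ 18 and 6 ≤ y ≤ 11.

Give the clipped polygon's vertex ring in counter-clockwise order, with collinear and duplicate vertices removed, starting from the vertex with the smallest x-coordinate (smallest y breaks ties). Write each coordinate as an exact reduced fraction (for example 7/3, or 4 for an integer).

1. After x ≥ 5: [(5,11/6) (15,1) (19,10) (16,16) (15,17) (10,18) (5,103/6)]
2. After x ≤ 18: [(5,11/6) (15,1) (18,31/4) (18,12) (16,16) (15,17) (10,18) (5,103/6)]
3. After y ≥ 6: [(5,6) (155/9,6) (18,31/4) (18,12) (16,16) (15,17) (10,18) (5,103/6)]
4. After y ≤ 11: [(5,11) (5,6) (155/9,6) (18,31/4) (18,11)]
5. Canonical ring: [(5,6) (155/9,6) (18,31/4) (18,11) (5,11)]

Clipped polygon: [(5,6) (155/9,6) (18,31/4) (18,11) (5,11)]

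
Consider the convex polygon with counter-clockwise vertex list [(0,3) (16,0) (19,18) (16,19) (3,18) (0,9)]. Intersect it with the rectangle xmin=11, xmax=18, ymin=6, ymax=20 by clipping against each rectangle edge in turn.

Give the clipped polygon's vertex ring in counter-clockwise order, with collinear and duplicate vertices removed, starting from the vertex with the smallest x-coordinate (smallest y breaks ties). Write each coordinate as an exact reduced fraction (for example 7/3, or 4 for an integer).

Clipped polygon: [(11,6) (17,6) (18,12) (18,55/3) (16,19) (11,242/13)]

1. After x ≥ 11: [(11,15/16) (16,0) (19,18) (16,19) (11,242/13)]
2. After x ≤ 18: [(11,15/16) (16,0) (18,12) (18,55/3) (16,19) (11,242/13)]
3. After y ≥ 6: [(11,6) (17,6) (18,12) (18,55/3) (16,19) (11,242/13)]
4. After y ≤ 20: [(11,6) (17,6) (18,12) (18,55/3) (16,19) (11,242/13)]
5. Canonical ring: [(11,6) (17,6) (18,12) (18,55/3) (16,19) (11,242/13)]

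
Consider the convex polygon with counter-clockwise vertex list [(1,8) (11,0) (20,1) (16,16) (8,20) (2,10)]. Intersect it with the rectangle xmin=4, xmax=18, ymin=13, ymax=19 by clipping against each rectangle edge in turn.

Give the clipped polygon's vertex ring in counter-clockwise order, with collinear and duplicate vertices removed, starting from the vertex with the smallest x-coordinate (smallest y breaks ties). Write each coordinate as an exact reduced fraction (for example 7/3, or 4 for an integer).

Clipped polygon: [(4,13) (84/5,13) (16,16) (10,19) (37/5,19) (4,40/3)]

1. After x ≥ 4: [(4,28/5) (11,0) (20,1) (16,16) (8,20) (4,40/3)]
2. After x ≤ 18: [(4,28/5) (11,0) (18,7/9) (18,17/2) (16,16) (8,20) (4,40/3)]
3. After y ≥ 13: [(4,13) (84/5,13) (16,16) (8,20) (4,40/3)]
4. After y ≤ 19: [(4,13) (84/5,13) (16,16) (10,19) (37/5,19) (4,40/3)]
5. Canonical ring: [(4,13) (84/5,13) (16,16) (10,19) (37/5,19) (4,40/3)]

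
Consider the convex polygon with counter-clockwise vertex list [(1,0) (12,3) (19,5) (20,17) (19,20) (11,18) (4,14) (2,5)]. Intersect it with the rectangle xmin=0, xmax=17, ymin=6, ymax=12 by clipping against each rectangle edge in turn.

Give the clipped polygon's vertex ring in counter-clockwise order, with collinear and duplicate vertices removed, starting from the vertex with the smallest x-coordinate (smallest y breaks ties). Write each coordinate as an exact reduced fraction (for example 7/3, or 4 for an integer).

1. After x ≥ 0: [(1,0) (12,3) (19,5) (20,17) (19,20) (11,18) (4,14) (2,5)]
2. After x ≤ 17: [(1,0) (12,3) (17,31/7) (17,39/2) (11,18) (4,14) (2,5)]
3. After y ≥ 6: [(17,6) (17,39/2) (11,18) (4,14) (20/9,6)]
4. After y ≤ 12: [(17,6) (17,12) (32/9,12) (20/9,6)]
5. Canonical ring: [(20/9,6) (17,6) (17,12) (32/9,12)]

Clipped polygon: [(20/9,6) (17,6) (17,12) (32/9,12)]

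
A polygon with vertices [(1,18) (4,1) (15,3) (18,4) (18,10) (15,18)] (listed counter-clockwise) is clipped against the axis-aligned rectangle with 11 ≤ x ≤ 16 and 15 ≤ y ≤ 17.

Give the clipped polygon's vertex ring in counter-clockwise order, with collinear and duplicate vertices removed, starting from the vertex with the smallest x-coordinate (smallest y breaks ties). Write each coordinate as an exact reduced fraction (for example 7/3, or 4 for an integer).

Clipped polygon: [(11,15) (16,15) (16,46/3) (123/8,17) (11,17)]

1. After x ≥ 11: [(11,18) (11,25/11) (15,3) (18,4) (18,10) (15,18)]
2. After x ≤ 16: [(11,18) (11,25/11) (15,3) (16,10/3) (16,46/3) (15,18)]
3. After y ≥ 15: [(11,18) (11,15) (16,15) (16,46/3) (15,18)]
4. After y ≤ 17: [(11,17) (11,15) (16,15) (16,46/3) (123/8,17)]
5. Canonical ring: [(11,15) (16,15) (16,46/3) (123/8,17) (11,17)]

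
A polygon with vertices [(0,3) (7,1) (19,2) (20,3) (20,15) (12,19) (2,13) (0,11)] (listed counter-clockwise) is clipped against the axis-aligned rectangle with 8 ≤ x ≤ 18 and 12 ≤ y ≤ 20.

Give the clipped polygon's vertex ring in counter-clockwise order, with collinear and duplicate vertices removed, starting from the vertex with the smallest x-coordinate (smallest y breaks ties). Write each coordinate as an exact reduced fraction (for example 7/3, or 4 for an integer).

1. After x ≥ 8: [(8,13/12) (19,2) (20,3) (20,15) (12,19) (8,83/5)]
2. After x ≤ 18: [(8,13/12) (18,23/12) (18,16) (12,19) (8,83/5)]
3. After y ≥ 12: [(8,12) (18,12) (18,16) (12,19) (8,83/5)]
4. After y ≤ 20: [(8,12) (18,12) (18,16) (12,19) (8,83/5)]
5. Canonical ring: [(8,12) (18,12) (18,16) (12,19) (8,83/5)]

Clipped polygon: [(8,12) (18,12) (18,16) (12,19) (8,83/5)]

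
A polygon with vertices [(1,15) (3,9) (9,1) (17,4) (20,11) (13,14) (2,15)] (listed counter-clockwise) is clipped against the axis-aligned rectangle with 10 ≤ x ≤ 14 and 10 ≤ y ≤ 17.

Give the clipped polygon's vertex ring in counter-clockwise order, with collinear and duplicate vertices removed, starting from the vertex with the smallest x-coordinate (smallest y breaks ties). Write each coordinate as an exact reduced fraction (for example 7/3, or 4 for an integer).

1. After x ≥ 10: [(10,11/8) (17,4) (20,11) (13,14) (10,157/11)]
2. After x ≤ 14: [(10,11/8) (14,23/8) (14,95/7) (13,14) (10,157/11)]
3. After y ≥ 10: [(10,10) (14,10) (14,95/7) (13,14) (10,157/11)]
4. After y ≤ 17: [(10,10) (14,10) (14,95/7) (13,14) (10,157/11)]
5. Canonical ring: [(10,10) (14,10) (14,95/7) (13,14) (10,157/11)]

Clipped polygon: [(10,10) (14,10) (14,95/7) (13,14) (10,157/11)]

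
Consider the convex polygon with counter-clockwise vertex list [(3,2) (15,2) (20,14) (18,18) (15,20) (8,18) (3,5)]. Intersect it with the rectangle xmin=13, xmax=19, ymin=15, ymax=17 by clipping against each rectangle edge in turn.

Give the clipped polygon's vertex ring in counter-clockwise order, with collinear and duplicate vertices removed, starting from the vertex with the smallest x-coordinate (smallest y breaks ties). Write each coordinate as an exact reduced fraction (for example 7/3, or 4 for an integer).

Clipped polygon: [(13,15) (19,15) (19,16) (37/2,17) (13,17)]

1. After x ≥ 13: [(13,2) (15,2) (20,14) (18,18) (15,20) (13,136/7)]
2. After x ≤ 19: [(13,2) (15,2) (19,58/5) (19,16) (18,18) (15,20) (13,136/7)]
3. After y ≥ 15: [(13,15) (19,15) (19,16) (18,18) (15,20) (13,136/7)]
4. After y ≤ 17: [(13,17) (13,15) (19,15) (19,16) (37/2,17)]
5. Canonical ring: [(13,15) (19,15) (19,16) (37/2,17) (13,17)]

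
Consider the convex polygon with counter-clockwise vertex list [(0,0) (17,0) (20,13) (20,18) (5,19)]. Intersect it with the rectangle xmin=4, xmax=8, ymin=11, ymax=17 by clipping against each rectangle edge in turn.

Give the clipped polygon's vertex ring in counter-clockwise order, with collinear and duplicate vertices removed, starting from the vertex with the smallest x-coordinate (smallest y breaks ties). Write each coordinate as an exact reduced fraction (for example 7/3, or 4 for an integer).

Clipped polygon: [(4,11) (8,11) (8,17) (85/19,17) (4,76/5)]

1. After x ≥ 4: [(4,76/5) (4,0) (17,0) (20,13) (20,18) (5,19)]
2. After x ≤ 8: [(4,76/5) (4,0) (8,0) (8,94/5) (5,19)]
3. After y ≥ 11: [(4,76/5) (4,11) (8,11) (8,94/5) (5,19)]
4. After y ≤ 17: [(85/19,17) (4,76/5) (4,11) (8,11) (8,17)]
5. Canonical ring: [(4,11) (8,11) (8,17) (85/19,17) (4,76/5)]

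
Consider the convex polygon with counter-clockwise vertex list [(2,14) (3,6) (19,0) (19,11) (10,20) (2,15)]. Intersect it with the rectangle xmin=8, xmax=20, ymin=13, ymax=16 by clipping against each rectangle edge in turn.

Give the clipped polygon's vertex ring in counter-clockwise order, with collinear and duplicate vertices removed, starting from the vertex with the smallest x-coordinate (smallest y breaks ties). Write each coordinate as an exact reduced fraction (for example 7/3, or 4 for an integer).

1. After x ≥ 8: [(8,33/8) (19,0) (19,11) (10,20) (8,75/4)]
2. After x ≤ 20: [(8,33/8) (19,0) (19,11) (10,20) (8,75/4)]
3. After y ≥ 13: [(8,13) (17,13) (10,20) (8,75/4)]
4. After y ≤ 16: [(8,16) (8,13) (17,13) (14,16)]
5. Canonical ring: [(8,13) (17,13) (14,16) (8,16)]

Clipped polygon: [(8,13) (17,13) (14,16) (8,16)]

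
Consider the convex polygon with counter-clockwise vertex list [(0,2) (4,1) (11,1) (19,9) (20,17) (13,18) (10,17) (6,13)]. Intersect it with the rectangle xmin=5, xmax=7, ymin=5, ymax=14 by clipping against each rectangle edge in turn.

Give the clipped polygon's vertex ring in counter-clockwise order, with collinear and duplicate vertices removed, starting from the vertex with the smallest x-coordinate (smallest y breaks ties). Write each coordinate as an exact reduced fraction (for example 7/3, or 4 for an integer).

Clipped polygon: [(5,5) (7,5) (7,14) (6,13) (5,67/6)]

1. After x ≥ 5: [(5,67/6) (5,1) (11,1) (19,9) (20,17) (13,18) (10,17) (6,13)]
2. After x ≤ 7: [(5,67/6) (5,1) (7,1) (7,14) (6,13)]
3. After y ≥ 5: [(5,67/6) (5,5) (7,5) (7,14) (6,13)]
4. After y ≤ 14: [(5,67/6) (5,5) (7,5) (7,14) (6,13)]
5. Canonical ring: [(5,5) (7,5) (7,14) (6,13) (5,67/6)]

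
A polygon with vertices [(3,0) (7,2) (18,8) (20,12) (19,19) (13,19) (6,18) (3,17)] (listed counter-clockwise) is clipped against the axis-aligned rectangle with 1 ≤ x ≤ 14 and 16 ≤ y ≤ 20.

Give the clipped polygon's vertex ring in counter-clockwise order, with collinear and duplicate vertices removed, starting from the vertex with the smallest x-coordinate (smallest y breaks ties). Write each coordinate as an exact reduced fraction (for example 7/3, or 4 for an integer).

Clipped polygon: [(3,16) (14,16) (14,19) (13,19) (6,18) (3,17)]

1. After x ≥ 1: [(3,0) (7,2) (18,8) (20,12) (19,19) (13,19) (6,18) (3,17)]
2. After x ≤ 14: [(3,0) (7,2) (14,64/11) (14,19) (13,19) (6,18) (3,17)]
3. After y ≥ 16: [(3,16) (14,16) (14,19) (13,19) (6,18) (3,17)]
4. After y ≤ 20: [(3,16) (14,16) (14,19) (13,19) (6,18) (3,17)]
5. Canonical ring: [(3,16) (14,16) (14,19) (13,19) (6,18) (3,17)]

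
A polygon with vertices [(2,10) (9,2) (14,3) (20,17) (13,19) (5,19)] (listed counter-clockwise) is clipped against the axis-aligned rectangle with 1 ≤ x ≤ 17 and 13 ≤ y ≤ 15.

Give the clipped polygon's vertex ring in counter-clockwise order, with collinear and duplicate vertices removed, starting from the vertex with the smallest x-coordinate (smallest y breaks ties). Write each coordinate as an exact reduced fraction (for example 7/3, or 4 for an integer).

1. After x ≥ 1: [(2,10) (9,2) (14,3) (20,17) (13,19) (5,19)]
2. After x ≤ 17: [(2,10) (9,2) (14,3) (17,10) (17,125/7) (13,19) (5,19)]
3. After y ≥ 13: [(3,13) (17,13) (17,125/7) (13,19) (5,19)]
4. After y ≤ 15: [(11/3,15) (3,13) (17,13) (17,15)]
5. Canonical ring: [(3,13) (17,13) (17,15) (11/3,15)]

Clipped polygon: [(3,13) (17,13) (17,15) (11/3,15)]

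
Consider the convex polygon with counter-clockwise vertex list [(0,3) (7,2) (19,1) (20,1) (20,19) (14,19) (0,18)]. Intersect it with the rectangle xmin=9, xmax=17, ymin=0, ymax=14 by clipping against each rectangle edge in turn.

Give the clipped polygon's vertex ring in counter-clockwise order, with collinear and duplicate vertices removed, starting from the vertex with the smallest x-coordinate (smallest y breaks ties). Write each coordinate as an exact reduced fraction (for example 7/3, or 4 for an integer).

1. After x ≥ 9: [(9,11/6) (19,1) (20,1) (20,19) (14,19) (9,261/14)]
2. After x ≤ 17: [(9,11/6) (17,7/6) (17,19) (14,19) (9,261/14)]
3. After y ≥ 0: [(9,11/6) (17,7/6) (17,19) (14,19) (9,261/14)]
4. After y ≤ 14: [(9,14) (9,11/6) (17,7/6) (17,14)]
5. Canonical ring: [(9,11/6) (17,7/6) (17,14) (9,14)]

Clipped polygon: [(9,11/6) (17,7/6) (17,14) (9,14)]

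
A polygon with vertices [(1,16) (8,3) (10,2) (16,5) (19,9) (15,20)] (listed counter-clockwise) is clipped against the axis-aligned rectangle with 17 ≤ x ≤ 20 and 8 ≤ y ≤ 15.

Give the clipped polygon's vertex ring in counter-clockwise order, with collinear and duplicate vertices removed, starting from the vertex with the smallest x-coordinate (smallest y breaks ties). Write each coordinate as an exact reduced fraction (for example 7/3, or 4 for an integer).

1. After x ≥ 17: [(17,19/3) (19,9) (17,29/2)]
2. After x ≤ 20: [(17,19/3) (19,9) (17,29/2)]
3. After y ≥ 8: [(17,8) (73/4,8) (19,9) (17,29/2)]
4. After y ≤ 15: [(17,8) (73/4,8) (19,9) (17,29/2)]
5. Canonical ring: [(17,8) (73/4,8) (19,9) (17,29/2)]

Clipped polygon: [(17,8) (73/4,8) (19,9) (17,29/2)]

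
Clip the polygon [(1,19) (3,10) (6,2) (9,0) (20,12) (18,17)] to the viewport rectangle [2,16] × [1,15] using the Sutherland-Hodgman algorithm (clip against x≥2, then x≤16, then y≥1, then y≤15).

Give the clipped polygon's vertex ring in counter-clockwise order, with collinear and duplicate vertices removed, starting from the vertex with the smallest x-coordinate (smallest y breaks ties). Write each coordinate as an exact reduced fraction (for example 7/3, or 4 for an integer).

Clipped polygon: [(2,29/2) (3,10) (6,2) (15/2,1) (119/12,1) (16,84/11) (16,15) (2,15)]

1. After x ≥ 2: [(2,321/17) (2,29/2) (3,10) (6,2) (9,0) (20,12) (18,17)]
2. After x ≤ 16: [(16,293/17) (2,321/17) (2,29/2) (3,10) (6,2) (9,0) (16,84/11)]
3. After y ≥ 1: [(16,293/17) (2,321/17) (2,29/2) (3,10) (6,2) (15/2,1) (119/12,1) (16,84/11)]
4. After y ≤ 15: [(16,15) (2,15) (2,29/2) (3,10) (6,2) (15/2,1) (119/12,1) (16,84/11)]
5. Canonical ring: [(2,29/2) (3,10) (6,2) (15/2,1) (119/12,1) (16,84/11) (16,15) (2,15)]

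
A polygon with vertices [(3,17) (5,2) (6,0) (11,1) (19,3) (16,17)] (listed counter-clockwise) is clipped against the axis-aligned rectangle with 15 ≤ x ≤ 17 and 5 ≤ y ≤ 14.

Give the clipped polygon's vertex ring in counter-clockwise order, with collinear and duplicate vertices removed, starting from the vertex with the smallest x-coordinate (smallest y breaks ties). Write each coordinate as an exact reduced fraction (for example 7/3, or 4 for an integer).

Clipped polygon: [(15,5) (17,5) (17,37/3) (233/14,14) (15,14)]

1. After x ≥ 15: [(15,17) (15,2) (19,3) (16,17)]
2. After x ≤ 17: [(15,17) (15,2) (17,5/2) (17,37/3) (16,17)]
3. After y ≥ 5: [(15,17) (15,5) (17,5) (17,37/3) (16,17)]
4. After y ≤ 14: [(15,14) (15,5) (17,5) (17,37/3) (233/14,14)]
5. Canonical ring: [(15,5) (17,5) (17,37/3) (233/14,14) (15,14)]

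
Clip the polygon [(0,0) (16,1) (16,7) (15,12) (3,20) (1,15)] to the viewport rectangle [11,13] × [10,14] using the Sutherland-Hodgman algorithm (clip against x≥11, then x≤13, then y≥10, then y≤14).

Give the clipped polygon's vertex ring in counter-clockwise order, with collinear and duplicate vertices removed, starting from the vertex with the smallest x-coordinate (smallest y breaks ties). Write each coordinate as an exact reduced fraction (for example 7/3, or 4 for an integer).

1. After x ≥ 11: [(11,11/16) (16,1) (16,7) (15,12) (11,44/3)]
2. After x ≤ 13: [(11,11/16) (13,13/16) (13,40/3) (11,44/3)]
3. After y ≥ 10: [(11,10) (13,10) (13,40/3) (11,44/3)]
4. After y ≤ 14: [(11,14) (11,10) (13,10) (13,40/3) (12,14)]
5. Canonical ring: [(11,10) (13,10) (13,40/3) (12,14) (11,14)]

Clipped polygon: [(11,10) (13,10) (13,40/3) (12,14) (11,14)]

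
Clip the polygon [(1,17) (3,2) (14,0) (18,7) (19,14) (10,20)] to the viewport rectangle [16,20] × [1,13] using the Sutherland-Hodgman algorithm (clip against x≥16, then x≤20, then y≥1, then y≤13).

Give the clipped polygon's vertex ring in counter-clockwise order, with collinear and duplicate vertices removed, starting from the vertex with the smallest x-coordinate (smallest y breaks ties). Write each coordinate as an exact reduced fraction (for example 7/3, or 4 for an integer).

Clipped polygon: [(16,7/2) (18,7) (132/7,13) (16,13)]

1. After x ≥ 16: [(16,7/2) (18,7) (19,14) (16,16)]
2. After x ≤ 20: [(16,7/2) (18,7) (19,14) (16,16)]
3. After y ≥ 1: [(16,7/2) (18,7) (19,14) (16,16)]
4. After y ≤ 13: [(16,13) (16,7/2) (18,7) (132/7,13)]
5. Canonical ring: [(16,7/2) (18,7) (132/7,13) (16,13)]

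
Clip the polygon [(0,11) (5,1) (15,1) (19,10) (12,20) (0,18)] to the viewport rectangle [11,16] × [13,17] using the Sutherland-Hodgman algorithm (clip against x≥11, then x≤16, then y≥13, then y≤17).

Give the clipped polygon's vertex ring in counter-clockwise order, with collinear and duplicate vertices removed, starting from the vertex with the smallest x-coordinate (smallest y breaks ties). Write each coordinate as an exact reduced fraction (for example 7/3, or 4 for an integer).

Clipped polygon: [(11,13) (16,13) (16,100/7) (141/10,17) (11,17)]

1. After x ≥ 11: [(11,1) (15,1) (19,10) (12,20) (11,119/6)]
2. After x ≤ 16: [(11,1) (15,1) (16,13/4) (16,100/7) (12,20) (11,119/6)]
3. After y ≥ 13: [(11,13) (16,13) (16,100/7) (12,20) (11,119/6)]
4. After y ≤ 17: [(11,17) (11,13) (16,13) (16,100/7) (141/10,17)]
5. Canonical ring: [(11,13) (16,13) (16,100/7) (141/10,17) (11,17)]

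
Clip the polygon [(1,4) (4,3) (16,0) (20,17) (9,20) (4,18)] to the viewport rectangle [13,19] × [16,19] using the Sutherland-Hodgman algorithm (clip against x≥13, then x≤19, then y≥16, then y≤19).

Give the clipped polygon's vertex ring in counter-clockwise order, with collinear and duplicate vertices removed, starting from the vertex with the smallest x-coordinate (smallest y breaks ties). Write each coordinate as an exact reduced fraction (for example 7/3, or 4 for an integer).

Clipped polygon: [(13,16) (19,16) (19,190/11) (13,208/11)]

1. After x ≥ 13: [(13,3/4) (16,0) (20,17) (13,208/11)]
2. After x ≤ 19: [(13,3/4) (16,0) (19,51/4) (19,190/11) (13,208/11)]
3. After y ≥ 16: [(13,16) (19,16) (19,190/11) (13,208/11)]
4. After y ≤ 19: [(13,16) (19,16) (19,190/11) (13,208/11)]
5. Canonical ring: [(13,16) (19,16) (19,190/11) (13,208/11)]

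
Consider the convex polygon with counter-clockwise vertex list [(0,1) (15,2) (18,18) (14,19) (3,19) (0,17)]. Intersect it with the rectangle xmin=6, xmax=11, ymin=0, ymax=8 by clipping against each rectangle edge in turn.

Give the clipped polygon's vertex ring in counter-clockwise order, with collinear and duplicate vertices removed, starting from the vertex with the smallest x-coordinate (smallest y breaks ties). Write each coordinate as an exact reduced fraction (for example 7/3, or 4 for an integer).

Clipped polygon: [(6,7/5) (11,26/15) (11,8) (6,8)]

1. After x ≥ 6: [(6,7/5) (15,2) (18,18) (14,19) (6,19)]
2. After x ≤ 11: [(6,7/5) (11,26/15) (11,19) (6,19)]
3. After y ≥ 0: [(6,7/5) (11,26/15) (11,19) (6,19)]
4. After y ≤ 8: [(6,8) (6,7/5) (11,26/15) (11,8)]
5. Canonical ring: [(6,7/5) (11,26/15) (11,8) (6,8)]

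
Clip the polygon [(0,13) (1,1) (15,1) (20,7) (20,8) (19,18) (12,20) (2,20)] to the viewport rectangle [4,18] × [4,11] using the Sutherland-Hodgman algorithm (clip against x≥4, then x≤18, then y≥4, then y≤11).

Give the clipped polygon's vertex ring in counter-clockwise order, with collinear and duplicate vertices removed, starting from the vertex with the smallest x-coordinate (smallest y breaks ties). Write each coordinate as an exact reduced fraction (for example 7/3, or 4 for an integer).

1. After x ≥ 4: [(4,1) (15,1) (20,7) (20,8) (19,18) (12,20) (4,20)]
2. After x ≤ 18: [(4,1) (15,1) (18,23/5) (18,128/7) (12,20) (4,20)]
3. After y ≥ 4: [(4,4) (35/2,4) (18,23/5) (18,128/7) (12,20) (4,20)]
4. After y ≤ 11: [(4,11) (4,4) (35/2,4) (18,23/5) (18,11)]
5. Canonical ring: [(4,4) (35/2,4) (18,23/5) (18,11) (4,11)]

Clipped polygon: [(4,4) (35/2,4) (18,23/5) (18,11) (4,11)]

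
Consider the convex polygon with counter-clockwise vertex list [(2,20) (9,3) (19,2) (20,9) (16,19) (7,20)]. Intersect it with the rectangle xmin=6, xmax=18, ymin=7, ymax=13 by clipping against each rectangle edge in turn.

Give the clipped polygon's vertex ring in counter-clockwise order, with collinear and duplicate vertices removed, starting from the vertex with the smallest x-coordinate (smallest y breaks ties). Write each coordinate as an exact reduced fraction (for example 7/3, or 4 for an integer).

1. After x ≥ 6: [(6,20) (6,72/7) (9,3) (19,2) (20,9) (16,19) (7,20)]
2. After x ≤ 18: [(6,20) (6,72/7) (9,3) (18,21/10) (18,14) (16,19) (7,20)]
3. After y ≥ 7: [(6,20) (6,72/7) (125/17,7) (18,7) (18,14) (16,19) (7,20)]
4. After y ≤ 13: [(6,13) (6,72/7) (125/17,7) (18,7) (18,13)]
5. Canonical ring: [(6,72/7) (125/17,7) (18,7) (18,13) (6,13)]

Clipped polygon: [(6,72/7) (125/17,7) (18,7) (18,13) (6,13)]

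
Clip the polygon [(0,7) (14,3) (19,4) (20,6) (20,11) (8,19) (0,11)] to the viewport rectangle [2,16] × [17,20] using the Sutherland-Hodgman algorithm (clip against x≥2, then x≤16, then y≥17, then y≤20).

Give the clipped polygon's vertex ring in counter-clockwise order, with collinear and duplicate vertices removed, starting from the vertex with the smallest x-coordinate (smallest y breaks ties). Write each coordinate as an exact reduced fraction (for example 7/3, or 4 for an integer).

Clipped polygon: [(6,17) (11,17) (8,19)]

1. After x ≥ 2: [(2,45/7) (14,3) (19,4) (20,6) (20,11) (8,19) (2,13)]
2. After x ≤ 16: [(2,45/7) (14,3) (16,17/5) (16,41/3) (8,19) (2,13)]
3. After y ≥ 17: [(11,17) (8,19) (6,17)]
4. After y ≤ 20: [(11,17) (8,19) (6,17)]
5. Canonical ring: [(6,17) (11,17) (8,19)]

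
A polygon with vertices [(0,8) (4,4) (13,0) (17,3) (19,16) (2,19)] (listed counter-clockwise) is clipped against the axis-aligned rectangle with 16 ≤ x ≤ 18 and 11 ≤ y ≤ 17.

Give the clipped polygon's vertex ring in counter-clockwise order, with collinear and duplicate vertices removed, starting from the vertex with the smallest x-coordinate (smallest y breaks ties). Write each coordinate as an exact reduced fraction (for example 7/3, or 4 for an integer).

Clipped polygon: [(16,11) (18,11) (18,275/17) (16,281/17)]

1. After x ≥ 16: [(16,9/4) (17,3) (19,16) (16,281/17)]
2. After x ≤ 18: [(16,9/4) (17,3) (18,19/2) (18,275/17) (16,281/17)]
3. After y ≥ 11: [(16,11) (18,11) (18,275/17) (16,281/17)]
4. After y ≤ 17: [(16,11) (18,11) (18,275/17) (16,281/17)]
5. Canonical ring: [(16,11) (18,11) (18,275/17) (16,281/17)]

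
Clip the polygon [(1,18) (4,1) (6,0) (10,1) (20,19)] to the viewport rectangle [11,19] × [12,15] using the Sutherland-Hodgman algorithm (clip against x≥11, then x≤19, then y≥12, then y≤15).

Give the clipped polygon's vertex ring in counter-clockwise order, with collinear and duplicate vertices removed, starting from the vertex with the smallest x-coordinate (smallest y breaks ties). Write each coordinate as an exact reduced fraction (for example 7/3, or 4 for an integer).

Clipped polygon: [(11,12) (145/9,12) (160/9,15) (11,15)]

1. After x ≥ 11: [(11,352/19) (11,14/5) (20,19)]
2. After x ≤ 19: [(19,360/19) (11,352/19) (11,14/5) (19,86/5)]
3. After y ≥ 12: [(19,360/19) (11,352/19) (11,12) (145/9,12) (19,86/5)]
4. After y ≤ 15: [(11,15) (11,12) (145/9,12) (160/9,15)]
5. Canonical ring: [(11,12) (145/9,12) (160/9,15) (11,15)]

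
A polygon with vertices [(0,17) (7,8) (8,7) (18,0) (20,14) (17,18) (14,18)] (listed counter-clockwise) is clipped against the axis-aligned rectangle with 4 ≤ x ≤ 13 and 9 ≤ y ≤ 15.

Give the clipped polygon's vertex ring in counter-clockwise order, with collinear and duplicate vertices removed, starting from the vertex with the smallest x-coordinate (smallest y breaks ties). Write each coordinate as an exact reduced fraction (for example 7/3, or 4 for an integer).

Clipped polygon: [(4,83/7) (56/9,9) (13,9) (13,15) (4,15)]

1. After x ≥ 4: [(4,121/7) (4,83/7) (7,8) (8,7) (18,0) (20,14) (17,18) (14,18)]
2. After x ≤ 13: [(13,251/14) (4,121/7) (4,83/7) (7,8) (8,7) (13,7/2)]
3. After y ≥ 9: [(13,9) (13,251/14) (4,121/7) (4,83/7) (56/9,9)]
4. After y ≤ 15: [(13,9) (13,15) (4,15) (4,83/7) (56/9,9)]
5. Canonical ring: [(4,83/7) (56/9,9) (13,9) (13,15) (4,15)]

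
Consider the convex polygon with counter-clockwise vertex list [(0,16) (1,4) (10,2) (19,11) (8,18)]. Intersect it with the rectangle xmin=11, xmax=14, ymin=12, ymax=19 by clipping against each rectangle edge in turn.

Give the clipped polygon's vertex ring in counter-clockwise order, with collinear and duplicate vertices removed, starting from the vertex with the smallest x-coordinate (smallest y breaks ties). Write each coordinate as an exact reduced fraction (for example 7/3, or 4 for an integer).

1. After x ≥ 11: [(11,3) (19,11) (11,177/11)]
2. After x ≤ 14: [(11,3) (14,6) (14,156/11) (11,177/11)]
3. After y ≥ 12: [(11,12) (14,12) (14,156/11) (11,177/11)]
4. After y ≤ 19: [(11,12) (14,12) (14,156/11) (11,177/11)]
5. Canonical ring: [(11,12) (14,12) (14,156/11) (11,177/11)]

Clipped polygon: [(11,12) (14,12) (14,156/11) (11,177/11)]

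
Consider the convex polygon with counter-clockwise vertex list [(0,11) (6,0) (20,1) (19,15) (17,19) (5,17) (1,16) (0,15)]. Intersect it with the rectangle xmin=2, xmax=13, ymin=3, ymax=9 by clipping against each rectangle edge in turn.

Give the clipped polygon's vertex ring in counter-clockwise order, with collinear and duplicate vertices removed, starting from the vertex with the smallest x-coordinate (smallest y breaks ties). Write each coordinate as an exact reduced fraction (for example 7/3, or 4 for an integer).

Clipped polygon: [(2,22/3) (48/11,3) (13,3) (13,9) (2,9)]

1. After x ≥ 2: [(2,22/3) (6,0) (20,1) (19,15) (17,19) (5,17) (2,65/4)]
2. After x ≤ 13: [(2,22/3) (6,0) (13,1/2) (13,55/3) (5,17) (2,65/4)]
3. After y ≥ 3: [(2,22/3) (48/11,3) (13,3) (13,55/3) (5,17) (2,65/4)]
4. After y ≤ 9: [(2,9) (2,22/3) (48/11,3) (13,3) (13,9)]
5. Canonical ring: [(2,22/3) (48/11,3) (13,3) (13,9) (2,9)]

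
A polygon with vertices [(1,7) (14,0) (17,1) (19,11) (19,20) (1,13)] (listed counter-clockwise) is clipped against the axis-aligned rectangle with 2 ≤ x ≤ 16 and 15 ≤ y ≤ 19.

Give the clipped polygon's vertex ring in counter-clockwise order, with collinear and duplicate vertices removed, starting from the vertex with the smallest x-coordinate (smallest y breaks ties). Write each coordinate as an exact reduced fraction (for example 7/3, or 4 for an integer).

1. After x ≥ 2: [(2,84/13) (14,0) (17,1) (19,11) (19,20) (2,241/18)]
2. After x ≤ 16: [(2,84/13) (14,0) (16,2/3) (16,113/6) (2,241/18)]
3. After y ≥ 15: [(16,15) (16,113/6) (43/7,15)]
4. After y ≤ 19: [(16,15) (16,113/6) (43/7,15)]
5. Canonical ring: [(43/7,15) (16,15) (16,113/6)]

Clipped polygon: [(43/7,15) (16,15) (16,113/6)]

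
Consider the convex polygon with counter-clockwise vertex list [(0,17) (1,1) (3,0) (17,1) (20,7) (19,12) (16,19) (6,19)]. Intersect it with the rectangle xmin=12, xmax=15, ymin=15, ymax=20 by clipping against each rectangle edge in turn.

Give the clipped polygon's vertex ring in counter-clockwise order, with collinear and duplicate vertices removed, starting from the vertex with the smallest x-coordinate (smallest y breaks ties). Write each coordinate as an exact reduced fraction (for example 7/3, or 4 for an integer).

Clipped polygon: [(12,15) (15,15) (15,19) (12,19)]

1. After x ≥ 12: [(12,9/14) (17,1) (20,7) (19,12) (16,19) (12,19)]
2. After x ≤ 15: [(12,9/14) (15,6/7) (15,19) (12,19)]
3. After y ≥ 15: [(12,15) (15,15) (15,19) (12,19)]
4. After y ≤ 20: [(12,15) (15,15) (15,19) (12,19)]
5. Canonical ring: [(12,15) (15,15) (15,19) (12,19)]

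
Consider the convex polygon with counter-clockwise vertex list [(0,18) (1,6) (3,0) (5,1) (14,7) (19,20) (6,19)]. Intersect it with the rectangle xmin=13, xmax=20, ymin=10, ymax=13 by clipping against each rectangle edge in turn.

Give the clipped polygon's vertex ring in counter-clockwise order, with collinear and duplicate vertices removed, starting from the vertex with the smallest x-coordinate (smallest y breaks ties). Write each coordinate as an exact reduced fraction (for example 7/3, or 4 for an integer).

1. After x ≥ 13: [(13,19/3) (14,7) (19,20) (13,254/13)]
2. After x ≤ 20: [(13,19/3) (14,7) (19,20) (13,254/13)]
3. After y ≥ 10: [(13,10) (197/13,10) (19,20) (13,254/13)]
4. After y ≤ 13: [(13,13) (13,10) (197/13,10) (212/13,13)]
5. Canonical ring: [(13,10) (197/13,10) (212/13,13) (13,13)]

Clipped polygon: [(13,10) (197/13,10) (212/13,13) (13,13)]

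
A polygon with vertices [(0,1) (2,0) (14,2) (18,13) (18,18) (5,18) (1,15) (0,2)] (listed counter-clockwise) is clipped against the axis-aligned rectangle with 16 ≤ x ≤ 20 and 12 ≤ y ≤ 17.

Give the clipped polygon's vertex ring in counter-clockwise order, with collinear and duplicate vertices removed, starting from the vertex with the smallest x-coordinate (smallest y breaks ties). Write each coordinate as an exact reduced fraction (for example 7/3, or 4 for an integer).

Clipped polygon: [(16,12) (194/11,12) (18,13) (18,17) (16,17)]

1. After x ≥ 16: [(16,15/2) (18,13) (18,18) (16,18)]
2. After x ≤ 20: [(16,15/2) (18,13) (18,18) (16,18)]
3. After y ≥ 12: [(16,12) (194/11,12) (18,13) (18,18) (16,18)]
4. After y ≤ 17: [(16,17) (16,12) (194/11,12) (18,13) (18,17)]
5. Canonical ring: [(16,12) (194/11,12) (18,13) (18,17) (16,17)]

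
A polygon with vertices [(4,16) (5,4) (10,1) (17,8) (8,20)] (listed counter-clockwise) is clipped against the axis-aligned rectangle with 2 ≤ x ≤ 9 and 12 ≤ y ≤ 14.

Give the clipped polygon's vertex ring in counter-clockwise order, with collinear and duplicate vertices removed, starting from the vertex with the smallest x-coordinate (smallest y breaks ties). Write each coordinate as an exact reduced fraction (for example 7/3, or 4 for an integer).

1. After x ≥ 2: [(4,16) (5,4) (10,1) (17,8) (8,20)]
2. After x ≤ 9: [(4,16) (5,4) (9,8/5) (9,56/3) (8,20)]
3. After y ≥ 12: [(4,16) (13/3,12) (9,12) (9,56/3) (8,20)]
4. After y ≤ 14: [(25/6,14) (13/3,12) (9,12) (9,14)]
5. Canonical ring: [(25/6,14) (13/3,12) (9,12) (9,14)]

Clipped polygon: [(25/6,14) (13/3,12) (9,12) (9,14)]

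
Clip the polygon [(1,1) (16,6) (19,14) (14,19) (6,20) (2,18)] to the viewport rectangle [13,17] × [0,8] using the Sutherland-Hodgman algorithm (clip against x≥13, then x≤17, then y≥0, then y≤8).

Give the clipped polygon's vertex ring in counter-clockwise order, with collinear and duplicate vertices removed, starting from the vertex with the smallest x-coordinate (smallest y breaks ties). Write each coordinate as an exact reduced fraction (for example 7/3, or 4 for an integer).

Clipped polygon: [(13,5) (16,6) (67/4,8) (13,8)]

1. After x ≥ 13: [(13,5) (16,6) (19,14) (14,19) (13,153/8)]
2. After x ≤ 17: [(13,5) (16,6) (17,26/3) (17,16) (14,19) (13,153/8)]
3. After y ≥ 0: [(13,5) (16,6) (17,26/3) (17,16) (14,19) (13,153/8)]
4. After y ≤ 8: [(13,8) (13,5) (16,6) (67/4,8)]
5. Canonical ring: [(13,5) (16,6) (67/4,8) (13,8)]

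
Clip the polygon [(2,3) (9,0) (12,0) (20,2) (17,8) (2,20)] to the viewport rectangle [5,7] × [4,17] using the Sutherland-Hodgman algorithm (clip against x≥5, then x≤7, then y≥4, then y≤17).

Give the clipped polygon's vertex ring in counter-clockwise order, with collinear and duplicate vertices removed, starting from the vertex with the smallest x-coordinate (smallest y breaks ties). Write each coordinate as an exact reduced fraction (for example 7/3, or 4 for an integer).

Clipped polygon: [(5,4) (7,4) (7,16) (23/4,17) (5,17)]

1. After x ≥ 5: [(5,12/7) (9,0) (12,0) (20,2) (17,8) (5,88/5)]
2. After x ≤ 7: [(5,12/7) (7,6/7) (7,16) (5,88/5)]
3. After y ≥ 4: [(5,4) (7,4) (7,16) (5,88/5)]
4. After y ≤ 17: [(5,17) (5,4) (7,4) (7,16) (23/4,17)]
5. Canonical ring: [(5,4) (7,4) (7,16) (23/4,17) (5,17)]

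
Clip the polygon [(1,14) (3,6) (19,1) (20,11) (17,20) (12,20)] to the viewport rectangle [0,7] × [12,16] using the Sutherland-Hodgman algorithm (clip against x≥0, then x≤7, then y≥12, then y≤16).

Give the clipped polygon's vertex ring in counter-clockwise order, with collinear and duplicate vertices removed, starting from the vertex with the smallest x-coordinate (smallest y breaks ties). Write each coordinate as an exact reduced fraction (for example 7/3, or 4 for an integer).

Clipped polygon: [(1,14) (3/2,12) (7,12) (7,16) (14/3,16)]

1. After x ≥ 0: [(1,14) (3,6) (19,1) (20,11) (17,20) (12,20)]
2. After x ≤ 7: [(7,190/11) (1,14) (3,6) (7,19/4)]
3. After y ≥ 12: [(7,12) (7,190/11) (1,14) (3/2,12)]
4. After y ≤ 16: [(7,12) (7,16) (14/3,16) (1,14) (3/2,12)]
5. Canonical ring: [(1,14) (3/2,12) (7,12) (7,16) (14/3,16)]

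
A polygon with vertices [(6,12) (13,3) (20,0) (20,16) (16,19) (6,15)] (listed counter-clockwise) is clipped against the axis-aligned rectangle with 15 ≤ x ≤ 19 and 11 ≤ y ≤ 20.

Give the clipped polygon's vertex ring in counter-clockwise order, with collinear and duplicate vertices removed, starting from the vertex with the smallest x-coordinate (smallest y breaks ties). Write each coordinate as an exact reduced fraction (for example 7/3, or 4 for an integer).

Clipped polygon: [(15,11) (19,11) (19,67/4) (16,19) (15,93/5)]

1. After x ≥ 15: [(15,15/7) (20,0) (20,16) (16,19) (15,93/5)]
2. After x ≤ 19: [(15,15/7) (19,3/7) (19,67/4) (16,19) (15,93/5)]
3. After y ≥ 11: [(15,11) (19,11) (19,67/4) (16,19) (15,93/5)]
4. After y ≤ 20: [(15,11) (19,11) (19,67/4) (16,19) (15,93/5)]
5. Canonical ring: [(15,11) (19,11) (19,67/4) (16,19) (15,93/5)]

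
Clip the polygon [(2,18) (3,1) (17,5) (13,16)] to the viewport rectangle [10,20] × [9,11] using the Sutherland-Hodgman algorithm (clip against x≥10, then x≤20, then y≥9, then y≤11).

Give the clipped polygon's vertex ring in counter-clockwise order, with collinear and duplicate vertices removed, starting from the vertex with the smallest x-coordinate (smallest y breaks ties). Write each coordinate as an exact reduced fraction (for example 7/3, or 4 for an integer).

Clipped polygon: [(10,9) (171/11,9) (163/11,11) (10,11)]

1. After x ≥ 10: [(10,182/11) (10,3) (17,5) (13,16)]
2. After x ≤ 20: [(10,182/11) (10,3) (17,5) (13,16)]
3. After y ≥ 9: [(10,182/11) (10,9) (171/11,9) (13,16)]
4. After y ≤ 11: [(10,11) (10,9) (171/11,9) (163/11,11)]
5. Canonical ring: [(10,9) (171/11,9) (163/11,11) (10,11)]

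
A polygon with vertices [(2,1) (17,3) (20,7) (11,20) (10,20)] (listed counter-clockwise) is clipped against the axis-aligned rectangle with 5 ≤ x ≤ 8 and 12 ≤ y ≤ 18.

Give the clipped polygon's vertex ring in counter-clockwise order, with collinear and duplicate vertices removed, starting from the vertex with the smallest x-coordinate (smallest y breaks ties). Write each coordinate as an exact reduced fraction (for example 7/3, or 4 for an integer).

Clipped polygon: [(126/19,12) (8,12) (8,61/4)]

1. After x ≥ 5: [(5,65/8) (5,7/5) (17,3) (20,7) (11,20) (10,20)]
2. After x ≤ 8: [(8,61/4) (5,65/8) (5,7/5) (8,9/5)]
3. After y ≥ 12: [(8,12) (8,61/4) (126/19,12)]
4. After y ≤ 18: [(8,12) (8,61/4) (126/19,12)]
5. Canonical ring: [(126/19,12) (8,12) (8,61/4)]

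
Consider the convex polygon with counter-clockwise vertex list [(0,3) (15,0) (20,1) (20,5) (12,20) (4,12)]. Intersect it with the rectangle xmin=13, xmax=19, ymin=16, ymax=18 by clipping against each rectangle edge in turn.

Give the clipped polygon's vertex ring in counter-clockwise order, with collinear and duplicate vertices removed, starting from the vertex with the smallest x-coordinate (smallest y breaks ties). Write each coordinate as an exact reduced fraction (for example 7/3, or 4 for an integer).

1. After x ≥ 13: [(13,2/5) (15,0) (20,1) (20,5) (13,145/8)]
2. After x ≤ 19: [(13,2/5) (15,0) (19,4/5) (19,55/8) (13,145/8)]
3. After y ≥ 16: [(13,16) (212/15,16) (13,145/8)]
4. After y ≤ 18: [(13,18) (13,16) (212/15,16) (196/15,18)]
5. Canonical ring: [(13,16) (212/15,16) (196/15,18) (13,18)]

Clipped polygon: [(13,16) (212/15,16) (196/15,18) (13,18)]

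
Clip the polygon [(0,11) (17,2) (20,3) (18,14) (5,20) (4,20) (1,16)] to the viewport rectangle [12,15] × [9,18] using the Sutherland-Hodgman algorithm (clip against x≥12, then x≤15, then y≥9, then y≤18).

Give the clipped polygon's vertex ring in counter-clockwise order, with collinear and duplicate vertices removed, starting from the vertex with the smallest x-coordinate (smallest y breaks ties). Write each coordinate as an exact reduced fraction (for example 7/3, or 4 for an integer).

1. After x ≥ 12: [(12,79/17) (17,2) (20,3) (18,14) (12,218/13)]
2. After x ≤ 15: [(12,79/17) (15,52/17) (15,200/13) (12,218/13)]
3. After y ≥ 9: [(12,9) (15,9) (15,200/13) (12,218/13)]
4. After y ≤ 18: [(12,9) (15,9) (15,200/13) (12,218/13)]
5. Canonical ring: [(12,9) (15,9) (15,200/13) (12,218/13)]

Clipped polygon: [(12,9) (15,9) (15,200/13) (12,218/13)]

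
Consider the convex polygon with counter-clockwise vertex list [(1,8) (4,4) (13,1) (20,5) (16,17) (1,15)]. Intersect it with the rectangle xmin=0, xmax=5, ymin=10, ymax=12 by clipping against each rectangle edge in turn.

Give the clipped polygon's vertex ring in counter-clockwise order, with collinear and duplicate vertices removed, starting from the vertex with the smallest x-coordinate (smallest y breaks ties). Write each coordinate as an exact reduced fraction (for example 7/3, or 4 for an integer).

1. After x ≥ 0: [(1,8) (4,4) (13,1) (20,5) (16,17) (1,15)]
2. After x ≤ 5: [(1,8) (4,4) (5,11/3) (5,233/15) (1,15)]
3. After y ≥ 10: [(1,10) (5,10) (5,233/15) (1,15)]
4. After y ≤ 12: [(1,12) (1,10) (5,10) (5,12)]
5. Canonical ring: [(1,10) (5,10) (5,12) (1,12)]

Clipped polygon: [(1,10) (5,10) (5,12) (1,12)]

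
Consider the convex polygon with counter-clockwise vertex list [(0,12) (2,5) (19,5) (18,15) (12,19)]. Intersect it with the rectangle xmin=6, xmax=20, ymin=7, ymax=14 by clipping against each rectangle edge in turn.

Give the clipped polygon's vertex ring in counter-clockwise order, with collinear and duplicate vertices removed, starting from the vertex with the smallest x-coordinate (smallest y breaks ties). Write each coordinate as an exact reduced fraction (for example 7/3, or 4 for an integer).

1. After x ≥ 6: [(6,31/2) (6,5) (19,5) (18,15) (12,19)]
2. After x ≤ 20: [(6,31/2) (6,5) (19,5) (18,15) (12,19)]
3. After y ≥ 7: [(6,31/2) (6,7) (94/5,7) (18,15) (12,19)]
4. After y ≤ 14: [(6,14) (6,7) (94/5,7) (181/10,14)]
5. Canonical ring: [(6,7) (94/5,7) (181/10,14) (6,14)]

Clipped polygon: [(6,7) (94/5,7) (181/10,14) (6,14)]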